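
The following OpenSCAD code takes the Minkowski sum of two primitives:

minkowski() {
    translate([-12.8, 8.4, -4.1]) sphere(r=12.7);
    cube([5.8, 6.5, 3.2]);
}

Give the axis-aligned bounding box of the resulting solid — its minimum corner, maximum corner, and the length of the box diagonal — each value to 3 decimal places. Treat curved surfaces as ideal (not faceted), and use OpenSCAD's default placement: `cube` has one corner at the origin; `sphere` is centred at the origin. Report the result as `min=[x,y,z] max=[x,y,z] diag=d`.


min=[-25.500,-4.300,-16.800] max=[5.700,27.600,11.800] diag=53.000

A = translate([-12.8, 8.4, -4.1]) sphere(r=12.7) → bbox [-25.5,-4.3,-16.8] .. [-0.1,21.1,8.6]
B = cube([5.8, 6.5, 3.2]) → bbox [0,0,0] .. [5.8,6.5,3.2]
lo = A.lo+B.lo = [-25.5+0, -4.3+0, -16.8+0] = [-25.500,-4.300,-16.800]
hi = A.hi+B.hi = [-0.1+5.8, 21.1+6.5, 8.6+3.2] = [5.700,27.600,11.800]
diag = √(31.2²+31.9²+28.6²) = √2809.01 = 53.000


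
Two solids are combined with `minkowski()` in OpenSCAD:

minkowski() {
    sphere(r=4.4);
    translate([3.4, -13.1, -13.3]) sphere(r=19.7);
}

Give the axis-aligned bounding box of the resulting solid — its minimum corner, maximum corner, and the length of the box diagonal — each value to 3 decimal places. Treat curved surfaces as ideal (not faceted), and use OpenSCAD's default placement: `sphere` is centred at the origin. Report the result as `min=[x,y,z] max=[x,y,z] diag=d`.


min=[-20.700,-37.200,-37.400] max=[27.500,11.000,10.800] diag=83.485

A = translate([3.4, -13.1, -13.3]) sphere(r=19.7) → bbox [-16.3,-32.8,-33] .. [23.1,6.6,6.4]
B = sphere(r=4.4) → bbox [-4.4,-4.4,-4.4] .. [4.4,4.4,4.4]
lo = A.lo+B.lo = [-16.3-4.4, -32.8-4.4, -33-4.4] = [-20.700,-37.200,-37.400]
hi = A.hi+B.hi = [23.1+4.4, 6.6+4.4, 6.4+4.4] = [27.500,11.000,10.800]
diag = √(48.2²+48.2²+48.2²) = √6969.72 = 83.485


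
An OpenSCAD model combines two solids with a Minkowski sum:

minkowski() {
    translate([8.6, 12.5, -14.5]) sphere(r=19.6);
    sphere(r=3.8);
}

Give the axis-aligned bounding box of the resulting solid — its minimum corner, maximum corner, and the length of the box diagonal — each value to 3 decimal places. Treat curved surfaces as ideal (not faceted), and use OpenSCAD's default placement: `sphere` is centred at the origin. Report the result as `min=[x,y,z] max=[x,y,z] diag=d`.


min=[-14.800,-10.900,-37.900] max=[32.000,35.900,8.900] diag=81.060

A = translate([8.6, 12.5, -14.5]) sphere(r=19.6) → bbox [-11,-7.1,-34.1] .. [28.2,32.1,5.1]
B = sphere(r=3.8) → bbox [-3.8,-3.8,-3.8] .. [3.8,3.8,3.8]
lo = A.lo+B.lo = [-11-3.8, -7.1-3.8, -34.1-3.8] = [-14.800,-10.900,-37.900]
hi = A.hi+B.hi = [28.2+3.8, 32.1+3.8, 5.1+3.8] = [32.000,35.900,8.900]
diag = √(46.8²+46.8²+46.8²) = √6570.72 = 81.060


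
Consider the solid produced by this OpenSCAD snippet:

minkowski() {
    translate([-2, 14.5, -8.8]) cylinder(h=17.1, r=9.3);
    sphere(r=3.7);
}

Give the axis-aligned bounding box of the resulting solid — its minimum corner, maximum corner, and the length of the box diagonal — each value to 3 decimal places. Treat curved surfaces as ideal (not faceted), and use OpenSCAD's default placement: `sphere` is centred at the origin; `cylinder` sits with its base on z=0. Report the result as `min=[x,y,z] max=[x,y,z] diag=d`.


min=[-15.000,1.500,-12.500] max=[11.000,27.500,12.000] diag=44.184

A = translate([-2, 14.5, -8.8]) cylinder(h=17.1, r=9.3) → bbox [-11.3,5.2,-8.8] .. [7.3,23.8,8.3]
B = sphere(r=3.7) → bbox [-3.7,-3.7,-3.7] .. [3.7,3.7,3.7]
lo = A.lo+B.lo = [-11.3-3.7, 5.2-3.7, -8.8-3.7] = [-15.000,1.500,-12.500]
hi = A.hi+B.hi = [7.3+3.7, 23.8+3.7, 8.3+3.7] = [11.000,27.500,12.000]
diag = √(26²+26²+24.5²) = √1952.25 = 44.184


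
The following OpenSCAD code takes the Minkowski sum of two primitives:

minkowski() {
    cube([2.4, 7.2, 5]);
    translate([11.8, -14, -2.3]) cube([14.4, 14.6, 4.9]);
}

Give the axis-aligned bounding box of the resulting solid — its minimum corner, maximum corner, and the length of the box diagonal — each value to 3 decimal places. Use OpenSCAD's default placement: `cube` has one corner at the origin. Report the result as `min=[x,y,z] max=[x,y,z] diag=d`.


min=[11.800,-14.000,-2.300] max=[28.600,7.800,7.600] diag=29.249

A = translate([11.8, -14, -2.3]) cube([14.4, 14.6, 4.9]) → bbox [11.8,-14,-2.3] .. [26.2,0.6,2.6]
B = cube([2.4, 7.2, 5]) → bbox [0,0,0] .. [2.4,7.2,5]
lo = A.lo+B.lo = [11.8+0, -14+0, -2.3+0] = [11.800,-14.000,-2.300]
hi = A.hi+B.hi = [26.2+2.4, 0.6+7.2, 2.6+5] = [28.600,7.800,7.600]
diag = √(16.8²+21.8²+9.9²) = √855.49 = 29.249


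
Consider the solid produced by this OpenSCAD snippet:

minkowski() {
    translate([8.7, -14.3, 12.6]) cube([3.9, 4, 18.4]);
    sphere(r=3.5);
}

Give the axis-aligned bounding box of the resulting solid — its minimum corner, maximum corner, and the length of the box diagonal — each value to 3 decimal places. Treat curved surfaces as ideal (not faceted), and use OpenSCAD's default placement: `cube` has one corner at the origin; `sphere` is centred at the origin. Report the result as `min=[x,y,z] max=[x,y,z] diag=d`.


min=[5.200,-17.800,9.100] max=[16.100,-6.800,34.500] diag=29.748

A = translate([8.7, -14.3, 12.6]) cube([3.9, 4, 18.4]) → bbox [8.7,-14.3,12.6] .. [12.6,-10.3,31]
B = sphere(r=3.5) → bbox [-3.5,-3.5,-3.5] .. [3.5,3.5,3.5]
lo = A.lo+B.lo = [8.7-3.5, -14.3-3.5, 12.6-3.5] = [5.200,-17.800,9.100]
hi = A.hi+B.hi = [12.6+3.5, -10.3+3.5, 31+3.5] = [16.100,-6.800,34.500]
diag = √(10.9²+11²+25.4²) = √884.97 = 29.748


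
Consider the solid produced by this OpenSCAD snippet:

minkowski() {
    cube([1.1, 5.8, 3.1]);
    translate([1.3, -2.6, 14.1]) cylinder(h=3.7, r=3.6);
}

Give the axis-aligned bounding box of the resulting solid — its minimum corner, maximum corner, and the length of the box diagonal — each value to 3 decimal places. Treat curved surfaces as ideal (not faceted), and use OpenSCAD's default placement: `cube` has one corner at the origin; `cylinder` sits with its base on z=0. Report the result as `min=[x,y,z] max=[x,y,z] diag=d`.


min=[-2.300,-6.200,14.100] max=[6.000,6.800,20.900] diag=16.856

A = translate([1.3, -2.6, 14.1]) cylinder(h=3.7, r=3.6) → bbox [-2.3,-6.2,14.1] .. [4.9,1,17.8]
B = cube([1.1, 5.8, 3.1]) → bbox [0,0,0] .. [1.1,5.8,3.1]
lo = A.lo+B.lo = [-2.3+0, -6.2+0, 14.1+0] = [-2.300,-6.200,14.100]
hi = A.hi+B.hi = [4.9+1.1, 1+5.8, 17.8+3.1] = [6.000,6.800,20.900]
diag = √(8.3²+13²+6.8²) = √284.13 = 16.856


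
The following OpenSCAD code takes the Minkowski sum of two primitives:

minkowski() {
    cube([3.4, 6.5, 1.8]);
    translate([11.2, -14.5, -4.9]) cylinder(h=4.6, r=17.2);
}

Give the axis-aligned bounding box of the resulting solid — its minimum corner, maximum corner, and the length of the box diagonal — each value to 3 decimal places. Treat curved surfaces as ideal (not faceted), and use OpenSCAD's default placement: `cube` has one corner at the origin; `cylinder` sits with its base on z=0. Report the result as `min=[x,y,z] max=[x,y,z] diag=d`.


A = translate([11.2, -14.5, -4.9]) cylinder(h=4.6, r=17.2) → bbox [-6,-31.7,-4.9] .. [28.4,2.7,-0.3]
B = cube([3.4, 6.5, 1.8]) → bbox [0,0,0] .. [3.4,6.5,1.8]
lo = A.lo+B.lo = [-6+0, -31.7+0, -4.9+0] = [-6.000,-31.700,-4.900]
hi = A.hi+B.hi = [28.4+3.4, 2.7+6.5, -0.3+1.8] = [31.800,9.200,1.500]
diag = √(37.8²+40.9²+6.4²) = √3142.61 = 56.059

min=[-6.000,-31.700,-4.900] max=[31.800,9.200,1.500] diag=56.059


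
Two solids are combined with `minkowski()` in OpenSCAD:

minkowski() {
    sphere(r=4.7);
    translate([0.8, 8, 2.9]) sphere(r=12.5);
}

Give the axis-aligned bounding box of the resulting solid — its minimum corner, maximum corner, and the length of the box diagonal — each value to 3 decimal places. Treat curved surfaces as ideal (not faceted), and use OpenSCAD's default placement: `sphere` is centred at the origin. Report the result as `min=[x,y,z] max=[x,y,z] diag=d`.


min=[-16.400,-9.200,-14.300] max=[18.000,25.200,20.100] diag=59.583

A = translate([0.8, 8, 2.9]) sphere(r=12.5) → bbox [-11.7,-4.5,-9.6] .. [13.3,20.5,15.4]
B = sphere(r=4.7) → bbox [-4.7,-4.7,-4.7] .. [4.7,4.7,4.7]
lo = A.lo+B.lo = [-11.7-4.7, -4.5-4.7, -9.6-4.7] = [-16.400,-9.200,-14.300]
hi = A.hi+B.hi = [13.3+4.7, 20.5+4.7, 15.4+4.7] = [18.000,25.200,20.100]
diag = √(34.4²+34.4²+34.4²) = √3550.08 = 59.583


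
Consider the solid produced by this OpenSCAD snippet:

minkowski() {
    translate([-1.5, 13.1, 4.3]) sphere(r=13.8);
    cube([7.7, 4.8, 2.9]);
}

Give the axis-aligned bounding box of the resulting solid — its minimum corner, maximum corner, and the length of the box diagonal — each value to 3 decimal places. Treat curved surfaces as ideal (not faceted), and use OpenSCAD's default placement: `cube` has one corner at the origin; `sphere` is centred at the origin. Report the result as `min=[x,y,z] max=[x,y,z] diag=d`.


A = translate([-1.5, 13.1, 4.3]) sphere(r=13.8) → bbox [-15.3,-0.7,-9.5] .. [12.3,26.9,18.1]
B = cube([7.7, 4.8, 2.9]) → bbox [0,0,0] .. [7.7,4.8,2.9]
lo = A.lo+B.lo = [-15.3+0, -0.7+0, -9.5+0] = [-15.300,-0.700,-9.500]
hi = A.hi+B.hi = [12.3+7.7, 26.9+4.8, 18.1+2.9] = [20.000,31.700,21.000]
diag = √(35.3²+32.4²+30.5²) = √3226.1 = 56.799

min=[-15.300,-0.700,-9.500] max=[20.000,31.700,21.000] diag=56.799


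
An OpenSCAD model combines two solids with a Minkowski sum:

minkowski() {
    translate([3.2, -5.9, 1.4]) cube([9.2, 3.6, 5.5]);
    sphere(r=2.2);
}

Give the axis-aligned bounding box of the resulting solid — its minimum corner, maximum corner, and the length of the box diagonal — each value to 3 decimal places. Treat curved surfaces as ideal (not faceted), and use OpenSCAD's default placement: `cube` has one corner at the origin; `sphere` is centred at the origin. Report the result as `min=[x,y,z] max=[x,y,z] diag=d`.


A = translate([3.2, -5.9, 1.4]) cube([9.2, 3.6, 5.5]) → bbox [3.2,-5.9,1.4] .. [12.4,-2.3,6.9]
B = sphere(r=2.2) → bbox [-2.2,-2.2,-2.2] .. [2.2,2.2,2.2]
lo = A.lo+B.lo = [3.2-2.2, -5.9-2.2, 1.4-2.2] = [1.000,-8.100,-0.800]
hi = A.hi+B.hi = [12.4+2.2, -2.3+2.2, 6.9+2.2] = [14.600,-0.100,9.100]
diag = √(13.6²+8²+9.9²) = √346.97 = 18.627

min=[1.000,-8.100,-0.800] max=[14.600,-0.100,9.100] diag=18.627


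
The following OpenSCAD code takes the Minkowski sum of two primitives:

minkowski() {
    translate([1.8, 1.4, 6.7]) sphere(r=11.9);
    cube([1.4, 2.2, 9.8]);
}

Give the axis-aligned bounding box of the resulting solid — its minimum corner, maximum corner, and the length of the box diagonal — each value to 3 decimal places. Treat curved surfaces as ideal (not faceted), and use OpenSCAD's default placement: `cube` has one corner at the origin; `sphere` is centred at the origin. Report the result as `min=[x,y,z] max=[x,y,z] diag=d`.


A = translate([1.8, 1.4, 6.7]) sphere(r=11.9) → bbox [-10.1,-10.5,-5.2] .. [13.7,13.3,18.6]
B = cube([1.4, 2.2, 9.8]) → bbox [0,0,0] .. [1.4,2.2,9.8]
lo = A.lo+B.lo = [-10.1+0, -10.5+0, -5.2+0] = [-10.100,-10.500,-5.200]
hi = A.hi+B.hi = [13.7+1.4, 13.3+2.2, 18.6+9.8] = [15.100,15.500,28.400]
diag = √(25.2²+26²+33.6²) = √2440 = 49.396

min=[-10.100,-10.500,-5.200] max=[15.100,15.500,28.400] diag=49.396


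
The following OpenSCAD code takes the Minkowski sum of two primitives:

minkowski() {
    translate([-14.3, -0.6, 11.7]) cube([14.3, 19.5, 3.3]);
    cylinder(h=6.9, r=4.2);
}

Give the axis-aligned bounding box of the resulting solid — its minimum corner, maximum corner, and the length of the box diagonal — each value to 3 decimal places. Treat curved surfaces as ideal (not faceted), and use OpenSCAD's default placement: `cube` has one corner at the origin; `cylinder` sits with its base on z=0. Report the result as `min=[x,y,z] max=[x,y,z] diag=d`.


min=[-18.500,-4.800,11.700] max=[4.200,23.100,21.900] diag=37.386

A = translate([-14.3, -0.6, 11.7]) cube([14.3, 19.5, 3.3]) → bbox [-14.3,-0.6,11.7] .. [0,18.9,15]
B = cylinder(h=6.9, r=4.2) → bbox [-4.2,-4.2,0] .. [4.2,4.2,6.9]
lo = A.lo+B.lo = [-14.3-4.2, -0.6-4.2, 11.7+0] = [-18.500,-4.800,11.700]
hi = A.hi+B.hi = [0+4.2, 18.9+4.2, 15+6.9] = [4.200,23.100,21.900]
diag = √(22.7²+27.9²+10.2²) = √1397.74 = 37.386


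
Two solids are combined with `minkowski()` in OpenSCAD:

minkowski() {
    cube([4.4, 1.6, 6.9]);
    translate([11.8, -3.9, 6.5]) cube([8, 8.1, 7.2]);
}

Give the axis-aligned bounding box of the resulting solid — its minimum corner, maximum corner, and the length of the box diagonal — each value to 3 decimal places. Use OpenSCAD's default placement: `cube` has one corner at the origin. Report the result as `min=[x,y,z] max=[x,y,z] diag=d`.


min=[11.800,-3.900,6.500] max=[24.200,5.800,20.600] diag=21.134

A = translate([11.8, -3.9, 6.5]) cube([8, 8.1, 7.2]) → bbox [11.8,-3.9,6.5] .. [19.8,4.2,13.7]
B = cube([4.4, 1.6, 6.9]) → bbox [0,0,0] .. [4.4,1.6,6.9]
lo = A.lo+B.lo = [11.8+0, -3.9+0, 6.5+0] = [11.800,-3.900,6.500]
hi = A.hi+B.hi = [19.8+4.4, 4.2+1.6, 13.7+6.9] = [24.200,5.800,20.600]
diag = √(12.4²+9.7²+14.1²) = √446.66 = 21.134


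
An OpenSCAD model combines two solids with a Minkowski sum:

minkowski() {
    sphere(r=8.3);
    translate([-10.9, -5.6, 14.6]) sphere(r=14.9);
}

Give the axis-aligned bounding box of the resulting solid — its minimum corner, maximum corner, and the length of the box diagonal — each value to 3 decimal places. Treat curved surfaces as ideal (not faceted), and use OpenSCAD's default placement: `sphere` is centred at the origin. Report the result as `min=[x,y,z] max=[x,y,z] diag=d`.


A = translate([-10.9, -5.6, 14.6]) sphere(r=14.9) → bbox [-25.8,-20.5,-0.3] .. [4,9.3,29.5]
B = sphere(r=8.3) → bbox [-8.3,-8.3,-8.3] .. [8.3,8.3,8.3]
lo = A.lo+B.lo = [-25.8-8.3, -20.5-8.3, -0.3-8.3] = [-34.100,-28.800,-8.600]
hi = A.hi+B.hi = [4+8.3, 9.3+8.3, 29.5+8.3] = [12.300,17.600,37.800]
diag = √(46.4²+46.4²+46.4²) = √6458.88 = 80.367

min=[-34.100,-28.800,-8.600] max=[12.300,17.600,37.800] diag=80.367


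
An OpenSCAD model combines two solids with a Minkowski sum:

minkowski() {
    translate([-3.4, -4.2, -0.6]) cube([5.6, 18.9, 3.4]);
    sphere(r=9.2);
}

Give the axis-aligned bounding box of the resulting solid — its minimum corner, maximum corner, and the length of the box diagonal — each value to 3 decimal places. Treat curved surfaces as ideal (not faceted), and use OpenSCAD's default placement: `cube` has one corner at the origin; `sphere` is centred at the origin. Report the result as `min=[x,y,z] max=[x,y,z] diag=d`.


min=[-12.600,-13.400,-9.800] max=[11.400,23.900,12.000] diag=49.422

A = translate([-3.4, -4.2, -0.6]) cube([5.6, 18.9, 3.4]) → bbox [-3.4,-4.2,-0.6] .. [2.2,14.7,2.8]
B = sphere(r=9.2) → bbox [-9.2,-9.2,-9.2] .. [9.2,9.2,9.2]
lo = A.lo+B.lo = [-3.4-9.2, -4.2-9.2, -0.6-9.2] = [-12.600,-13.400,-9.800]
hi = A.hi+B.hi = [2.2+9.2, 14.7+9.2, 2.8+9.2] = [11.400,23.900,12.000]
diag = √(24²+37.3²+21.8²) = √2442.53 = 49.422


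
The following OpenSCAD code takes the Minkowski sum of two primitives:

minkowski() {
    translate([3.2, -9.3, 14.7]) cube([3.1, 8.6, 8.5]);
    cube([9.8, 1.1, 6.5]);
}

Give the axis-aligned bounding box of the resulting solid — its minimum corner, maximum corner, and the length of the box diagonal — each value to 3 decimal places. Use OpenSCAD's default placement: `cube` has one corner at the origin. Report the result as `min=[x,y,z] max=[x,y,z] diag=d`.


A = translate([3.2, -9.3, 14.7]) cube([3.1, 8.6, 8.5]) → bbox [3.2,-9.3,14.7] .. [6.3,-0.7,23.2]
B = cube([9.8, 1.1, 6.5]) → bbox [0,0,0] .. [9.8,1.1,6.5]
lo = A.lo+B.lo = [3.2+0, -9.3+0, 14.7+0] = [3.200,-9.300,14.700]
hi = A.hi+B.hi = [6.3+9.8, -0.7+1.1, 23.2+6.5] = [16.100,0.400,29.700]
diag = √(12.9²+9.7²+15²) = √485.5 = 22.034

min=[3.200,-9.300,14.700] max=[16.100,0.400,29.700] diag=22.034


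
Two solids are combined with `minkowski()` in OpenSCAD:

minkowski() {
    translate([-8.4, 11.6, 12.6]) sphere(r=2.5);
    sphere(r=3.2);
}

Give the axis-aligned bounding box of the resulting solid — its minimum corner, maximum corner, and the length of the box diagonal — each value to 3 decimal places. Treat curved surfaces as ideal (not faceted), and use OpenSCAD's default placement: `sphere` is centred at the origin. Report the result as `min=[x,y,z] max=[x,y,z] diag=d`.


A = translate([-8.4, 11.6, 12.6]) sphere(r=2.5) → bbox [-10.9,9.1,10.1] .. [-5.9,14.1,15.1]
B = sphere(r=3.2) → bbox [-3.2,-3.2,-3.2] .. [3.2,3.2,3.2]
lo = A.lo+B.lo = [-10.9-3.2, 9.1-3.2, 10.1-3.2] = [-14.100,5.900,6.900]
hi = A.hi+B.hi = [-5.9+3.2, 14.1+3.2, 15.1+3.2] = [-2.700,17.300,18.300]
diag = √(11.4²+11.4²+11.4²) = √389.88 = 19.745

min=[-14.100,5.900,6.900] max=[-2.700,17.300,18.300] diag=19.745


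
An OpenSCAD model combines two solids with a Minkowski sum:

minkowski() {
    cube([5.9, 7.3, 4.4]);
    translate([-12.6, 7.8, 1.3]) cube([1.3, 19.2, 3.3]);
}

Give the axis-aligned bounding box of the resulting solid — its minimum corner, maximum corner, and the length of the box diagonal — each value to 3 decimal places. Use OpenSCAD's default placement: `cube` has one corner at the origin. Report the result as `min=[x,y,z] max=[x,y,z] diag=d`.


min=[-12.600,7.800,1.300] max=[-5.400,34.300,9.000] diag=28.520

A = translate([-12.6, 7.8, 1.3]) cube([1.3, 19.2, 3.3]) → bbox [-12.6,7.8,1.3] .. [-11.3,27,4.6]
B = cube([5.9, 7.3, 4.4]) → bbox [0,0,0] .. [5.9,7.3,4.4]
lo = A.lo+B.lo = [-12.6+0, 7.8+0, 1.3+0] = [-12.600,7.800,1.300]
hi = A.hi+B.hi = [-11.3+5.9, 27+7.3, 4.6+4.4] = [-5.400,34.300,9.000]
diag = √(7.2²+26.5²+7.7²) = √813.38 = 28.520


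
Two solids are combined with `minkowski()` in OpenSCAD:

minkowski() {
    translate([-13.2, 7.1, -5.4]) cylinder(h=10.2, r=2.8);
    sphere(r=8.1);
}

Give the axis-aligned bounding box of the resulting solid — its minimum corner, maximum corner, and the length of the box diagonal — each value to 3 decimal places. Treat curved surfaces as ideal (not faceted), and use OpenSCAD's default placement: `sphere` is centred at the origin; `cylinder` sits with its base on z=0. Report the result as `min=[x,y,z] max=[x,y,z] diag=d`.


min=[-24.100,-3.800,-13.500] max=[-2.300,18.000,12.900] diag=40.589

A = translate([-13.2, 7.1, -5.4]) cylinder(h=10.2, r=2.8) → bbox [-16,4.3,-5.4] .. [-10.4,9.9,4.8]
B = sphere(r=8.1) → bbox [-8.1,-8.1,-8.1] .. [8.1,8.1,8.1]
lo = A.lo+B.lo = [-16-8.1, 4.3-8.1, -5.4-8.1] = [-24.100,-3.800,-13.500]
hi = A.hi+B.hi = [-10.4+8.1, 9.9+8.1, 4.8+8.1] = [-2.300,18.000,12.900]
diag = √(21.8²+21.8²+26.4²) = √1647.44 = 40.589


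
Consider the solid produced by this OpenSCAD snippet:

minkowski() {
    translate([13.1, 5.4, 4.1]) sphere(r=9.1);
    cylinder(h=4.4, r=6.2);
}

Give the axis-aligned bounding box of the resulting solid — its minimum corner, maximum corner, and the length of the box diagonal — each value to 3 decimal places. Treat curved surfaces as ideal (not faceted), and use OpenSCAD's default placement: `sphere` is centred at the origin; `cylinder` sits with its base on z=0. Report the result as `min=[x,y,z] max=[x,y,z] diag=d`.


A = translate([13.1, 5.4, 4.1]) sphere(r=9.1) → bbox [4,-3.7,-5] .. [22.2,14.5,13.2]
B = cylinder(h=4.4, r=6.2) → bbox [-6.2,-6.2,0] .. [6.2,6.2,4.4]
lo = A.lo+B.lo = [4-6.2, -3.7-6.2, -5+0] = [-2.200,-9.900,-5.000]
hi = A.hi+B.hi = [22.2+6.2, 14.5+6.2, 13.2+4.4] = [28.400,20.700,17.600]
diag = √(30.6²+30.6²+22.6²) = √2383.48 = 48.821

min=[-2.200,-9.900,-5.000] max=[28.400,20.700,17.600] diag=48.821


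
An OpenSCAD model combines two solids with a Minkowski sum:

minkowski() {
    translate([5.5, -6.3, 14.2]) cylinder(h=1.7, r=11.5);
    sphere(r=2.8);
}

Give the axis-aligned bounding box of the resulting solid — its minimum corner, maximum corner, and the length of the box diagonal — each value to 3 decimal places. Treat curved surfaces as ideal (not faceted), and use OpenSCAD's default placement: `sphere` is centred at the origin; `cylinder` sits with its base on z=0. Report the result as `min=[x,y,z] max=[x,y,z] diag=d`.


A = translate([5.5, -6.3, 14.2]) cylinder(h=1.7, r=11.5) → bbox [-6,-17.8,14.2] .. [17,5.2,15.9]
B = sphere(r=2.8) → bbox [-2.8,-2.8,-2.8] .. [2.8,2.8,2.8]
lo = A.lo+B.lo = [-6-2.8, -17.8-2.8, 14.2-2.8] = [-8.800,-20.600,11.400]
hi = A.hi+B.hi = [17+2.8, 5.2+2.8, 15.9+2.8] = [19.800,8.000,18.700]
diag = √(28.6²+28.6²+7.3²) = √1689.21 = 41.100

min=[-8.800,-20.600,11.400] max=[19.800,8.000,18.700] diag=41.100


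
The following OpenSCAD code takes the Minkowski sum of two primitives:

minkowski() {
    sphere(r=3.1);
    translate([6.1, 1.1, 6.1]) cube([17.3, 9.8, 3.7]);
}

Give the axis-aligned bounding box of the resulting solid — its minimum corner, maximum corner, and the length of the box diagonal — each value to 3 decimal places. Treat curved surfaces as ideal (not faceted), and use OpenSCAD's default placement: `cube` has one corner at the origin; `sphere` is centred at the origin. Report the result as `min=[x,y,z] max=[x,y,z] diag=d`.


min=[3.000,-2.000,3.000] max=[26.500,14.000,12.900] diag=30.104

A = translate([6.1, 1.1, 6.1]) cube([17.3, 9.8, 3.7]) → bbox [6.1,1.1,6.1] .. [23.4,10.9,9.8]
B = sphere(r=3.1) → bbox [-3.1,-3.1,-3.1] .. [3.1,3.1,3.1]
lo = A.lo+B.lo = [6.1-3.1, 1.1-3.1, 6.1-3.1] = [3.000,-2.000,3.000]
hi = A.hi+B.hi = [23.4+3.1, 10.9+3.1, 9.8+3.1] = [26.500,14.000,12.900]
diag = √(23.5²+16²+9.9²) = √906.26 = 30.104


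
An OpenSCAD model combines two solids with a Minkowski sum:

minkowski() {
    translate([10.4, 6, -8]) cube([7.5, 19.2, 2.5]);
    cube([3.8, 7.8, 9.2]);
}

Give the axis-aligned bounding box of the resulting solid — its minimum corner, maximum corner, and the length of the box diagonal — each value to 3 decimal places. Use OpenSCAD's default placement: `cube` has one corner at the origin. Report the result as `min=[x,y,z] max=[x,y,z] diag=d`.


A = translate([10.4, 6, -8]) cube([7.5, 19.2, 2.5]) → bbox [10.4,6,-8] .. [17.9,25.2,-5.5]
B = cube([3.8, 7.8, 9.2]) → bbox [0,0,0] .. [3.8,7.8,9.2]
lo = A.lo+B.lo = [10.4+0, 6+0, -8+0] = [10.400,6.000,-8.000]
hi = A.hi+B.hi = [17.9+3.8, 25.2+7.8, -5.5+9.2] = [21.700,33.000,3.700]
diag = √(11.3²+27²+11.7²) = √993.58 = 31.521

min=[10.400,6.000,-8.000] max=[21.700,33.000,3.700] diag=31.521


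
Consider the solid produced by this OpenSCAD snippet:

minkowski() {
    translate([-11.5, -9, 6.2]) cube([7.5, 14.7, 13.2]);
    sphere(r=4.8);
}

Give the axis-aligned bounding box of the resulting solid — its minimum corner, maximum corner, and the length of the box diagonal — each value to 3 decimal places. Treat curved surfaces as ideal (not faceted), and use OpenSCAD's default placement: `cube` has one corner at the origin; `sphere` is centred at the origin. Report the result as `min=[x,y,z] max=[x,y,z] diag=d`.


A = translate([-11.5, -9, 6.2]) cube([7.5, 14.7, 13.2]) → bbox [-11.5,-9,6.2] .. [-4,5.7,19.4]
B = sphere(r=4.8) → bbox [-4.8,-4.8,-4.8] .. [4.8,4.8,4.8]
lo = A.lo+B.lo = [-11.5-4.8, -9-4.8, 6.2-4.8] = [-16.300,-13.800,1.400]
hi = A.hi+B.hi = [-4+4.8, 5.7+4.8, 19.4+4.8] = [0.800,10.500,24.200]
diag = √(17.1²+24.3²+22.8²) = √1402.74 = 37.453

min=[-16.300,-13.800,1.400] max=[0.800,10.500,24.200] diag=37.453


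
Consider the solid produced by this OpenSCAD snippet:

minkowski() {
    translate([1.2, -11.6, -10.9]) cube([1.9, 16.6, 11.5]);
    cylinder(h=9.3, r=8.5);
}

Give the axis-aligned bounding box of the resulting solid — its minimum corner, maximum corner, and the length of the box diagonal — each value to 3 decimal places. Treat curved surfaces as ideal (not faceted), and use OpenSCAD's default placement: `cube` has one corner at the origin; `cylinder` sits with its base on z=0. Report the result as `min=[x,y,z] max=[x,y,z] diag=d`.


A = translate([1.2, -11.6, -10.9]) cube([1.9, 16.6, 11.5]) → bbox [1.2,-11.6,-10.9] .. [3.1,5,0.6]
B = cylinder(h=9.3, r=8.5) → bbox [-8.5,-8.5,0] .. [8.5,8.5,9.3]
lo = A.lo+B.lo = [1.2-8.5, -11.6-8.5, -10.9+0] = [-7.300,-20.100,-10.900]
hi = A.hi+B.hi = [3.1+8.5, 5+8.5, 0.6+9.3] = [11.600,13.500,9.900]
diag = √(18.9²+33.6²+20.8²) = √1918.81 = 43.804

min=[-7.300,-20.100,-10.900] max=[11.600,13.500,9.900] diag=43.804


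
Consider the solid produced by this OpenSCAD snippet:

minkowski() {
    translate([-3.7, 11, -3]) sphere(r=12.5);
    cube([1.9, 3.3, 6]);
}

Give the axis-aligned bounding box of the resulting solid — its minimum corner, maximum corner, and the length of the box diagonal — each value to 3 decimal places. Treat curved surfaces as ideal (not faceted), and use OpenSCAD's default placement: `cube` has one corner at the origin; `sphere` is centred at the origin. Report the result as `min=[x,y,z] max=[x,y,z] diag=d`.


min=[-16.200,-1.500,-15.500] max=[10.700,26.800,15.500] diag=49.855

A = translate([-3.7, 11, -3]) sphere(r=12.5) → bbox [-16.2,-1.5,-15.5] .. [8.8,23.5,9.5]
B = cube([1.9, 3.3, 6]) → bbox [0,0,0] .. [1.9,3.3,6]
lo = A.lo+B.lo = [-16.2+0, -1.5+0, -15.5+0] = [-16.200,-1.500,-15.500]
hi = A.hi+B.hi = [8.8+1.9, 23.5+3.3, 9.5+6] = [10.700,26.800,15.500]
diag = √(26.9²+28.3²+31²) = √2485.5 = 49.855


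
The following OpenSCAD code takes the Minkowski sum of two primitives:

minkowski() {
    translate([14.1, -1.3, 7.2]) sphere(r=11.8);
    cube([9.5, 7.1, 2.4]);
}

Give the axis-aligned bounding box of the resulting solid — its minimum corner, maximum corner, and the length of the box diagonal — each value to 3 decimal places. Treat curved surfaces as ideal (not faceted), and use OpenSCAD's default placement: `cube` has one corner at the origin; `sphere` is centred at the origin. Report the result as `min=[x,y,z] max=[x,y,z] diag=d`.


min=[2.300,-13.100,-4.600] max=[35.400,17.600,21.400] diag=52.097

A = translate([14.1, -1.3, 7.2]) sphere(r=11.8) → bbox [2.3,-13.1,-4.6] .. [25.9,10.5,19]
B = cube([9.5, 7.1, 2.4]) → bbox [0,0,0] .. [9.5,7.1,2.4]
lo = A.lo+B.lo = [2.3+0, -13.1+0, -4.6+0] = [2.300,-13.100,-4.600]
hi = A.hi+B.hi = [25.9+9.5, 10.5+7.1, 19+2.4] = [35.400,17.600,21.400]
diag = √(33.1²+30.7²+26²) = √2714.1 = 52.097


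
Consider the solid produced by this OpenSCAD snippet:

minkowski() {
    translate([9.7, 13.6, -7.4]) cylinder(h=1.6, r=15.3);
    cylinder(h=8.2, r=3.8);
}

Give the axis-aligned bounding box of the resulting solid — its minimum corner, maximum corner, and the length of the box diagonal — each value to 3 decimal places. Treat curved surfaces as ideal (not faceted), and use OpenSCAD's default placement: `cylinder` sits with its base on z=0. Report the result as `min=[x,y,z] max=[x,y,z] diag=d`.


A = translate([9.7, 13.6, -7.4]) cylinder(h=1.6, r=15.3) → bbox [-5.6,-1.7,-7.4] .. [25,28.9,-5.8]
B = cylinder(h=8.2, r=3.8) → bbox [-3.8,-3.8,0] .. [3.8,3.8,8.2]
lo = A.lo+B.lo = [-5.6-3.8, -1.7-3.8, -7.4+0] = [-9.400,-5.500,-7.400]
hi = A.hi+B.hi = [25+3.8, 28.9+3.8, -5.8+8.2] = [28.800,32.700,2.400]
diag = √(38.2²+38.2²+9.8²) = √3014.52 = 54.905

min=[-9.400,-5.500,-7.400] max=[28.800,32.700,2.400] diag=54.905


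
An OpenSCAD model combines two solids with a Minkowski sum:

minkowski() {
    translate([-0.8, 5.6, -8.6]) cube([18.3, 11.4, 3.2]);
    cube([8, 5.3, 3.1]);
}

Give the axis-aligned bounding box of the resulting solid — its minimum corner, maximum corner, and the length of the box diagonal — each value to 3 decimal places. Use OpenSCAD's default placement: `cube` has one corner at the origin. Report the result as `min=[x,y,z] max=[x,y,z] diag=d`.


min=[-0.800,5.600,-8.600] max=[25.500,22.300,-2.300] diag=31.785

A = translate([-0.8, 5.6, -8.6]) cube([18.3, 11.4, 3.2]) → bbox [-0.8,5.6,-8.6] .. [17.5,17,-5.4]
B = cube([8, 5.3, 3.1]) → bbox [0,0,0] .. [8,5.3,3.1]
lo = A.lo+B.lo = [-0.8+0, 5.6+0, -8.6+0] = [-0.800,5.600,-8.600]
hi = A.hi+B.hi = [17.5+8, 17+5.3, -5.4+3.1] = [25.500,22.300,-2.300]
diag = √(26.3²+16.7²+6.3²) = √1010.27 = 31.785


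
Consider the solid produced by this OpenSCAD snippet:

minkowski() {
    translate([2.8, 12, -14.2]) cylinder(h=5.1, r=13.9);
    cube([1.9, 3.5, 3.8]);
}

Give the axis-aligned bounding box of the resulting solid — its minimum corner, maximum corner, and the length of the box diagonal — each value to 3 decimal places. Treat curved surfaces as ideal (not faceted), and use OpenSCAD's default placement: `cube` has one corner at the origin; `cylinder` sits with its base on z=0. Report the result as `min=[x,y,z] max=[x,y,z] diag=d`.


A = translate([2.8, 12, -14.2]) cylinder(h=5.1, r=13.9) → bbox [-11.1,-1.9,-14.2] .. [16.7,25.9,-9.1]
B = cube([1.9, 3.5, 3.8]) → bbox [0,0,0] .. [1.9,3.5,3.8]
lo = A.lo+B.lo = [-11.1+0, -1.9+0, -14.2+0] = [-11.100,-1.900,-14.200]
hi = A.hi+B.hi = [16.7+1.9, 25.9+3.5, -9.1+3.8] = [18.600,29.400,-5.300]
diag = √(29.7²+31.3²+8.9²) = √1940.99 = 44.057

min=[-11.100,-1.900,-14.200] max=[18.600,29.400,-5.300] diag=44.057


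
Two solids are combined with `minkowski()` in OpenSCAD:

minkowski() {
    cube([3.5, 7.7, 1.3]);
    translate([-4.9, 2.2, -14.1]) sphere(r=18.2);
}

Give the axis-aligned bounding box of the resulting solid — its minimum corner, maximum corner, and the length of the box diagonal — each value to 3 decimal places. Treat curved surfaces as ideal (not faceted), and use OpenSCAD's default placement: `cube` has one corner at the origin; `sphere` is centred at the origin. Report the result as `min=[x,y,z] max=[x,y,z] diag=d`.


min=[-23.100,-16.000,-32.300] max=[16.800,28.100,5.400] diag=70.414

A = translate([-4.9, 2.2, -14.1]) sphere(r=18.2) → bbox [-23.1,-16,-32.3] .. [13.3,20.4,4.1]
B = cube([3.5, 7.7, 1.3]) → bbox [0,0,0] .. [3.5,7.7,1.3]
lo = A.lo+B.lo = [-23.1+0, -16+0, -32.3+0] = [-23.100,-16.000,-32.300]
hi = A.hi+B.hi = [13.3+3.5, 20.4+7.7, 4.1+1.3] = [16.800,28.100,5.400]
diag = √(39.9²+44.1²+37.7²) = √4958.11 = 70.414


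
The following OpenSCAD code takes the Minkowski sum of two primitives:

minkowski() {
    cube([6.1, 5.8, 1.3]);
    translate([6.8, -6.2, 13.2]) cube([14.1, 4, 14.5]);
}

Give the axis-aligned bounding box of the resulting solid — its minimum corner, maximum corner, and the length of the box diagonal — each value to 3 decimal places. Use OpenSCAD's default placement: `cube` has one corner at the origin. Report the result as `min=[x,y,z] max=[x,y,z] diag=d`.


min=[6.800,-6.200,13.200] max=[27.000,3.600,29.000] diag=27.454

A = translate([6.8, -6.2, 13.2]) cube([14.1, 4, 14.5]) → bbox [6.8,-6.2,13.2] .. [20.9,-2.2,27.7]
B = cube([6.1, 5.8, 1.3]) → bbox [0,0,0] .. [6.1,5.8,1.3]
lo = A.lo+B.lo = [6.8+0, -6.2+0, 13.2+0] = [6.800,-6.200,13.200]
hi = A.hi+B.hi = [20.9+6.1, -2.2+5.8, 27.7+1.3] = [27.000,3.600,29.000]
diag = √(20.2²+9.8²+15.8²) = √753.72 = 27.454


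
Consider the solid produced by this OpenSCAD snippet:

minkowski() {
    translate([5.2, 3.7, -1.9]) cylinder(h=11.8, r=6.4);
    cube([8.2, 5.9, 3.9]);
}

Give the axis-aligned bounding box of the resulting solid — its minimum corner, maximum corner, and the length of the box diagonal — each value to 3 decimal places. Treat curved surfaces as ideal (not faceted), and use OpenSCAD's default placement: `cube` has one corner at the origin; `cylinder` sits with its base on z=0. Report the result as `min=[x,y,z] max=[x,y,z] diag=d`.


min=[-1.200,-2.700,-1.900] max=[19.800,16.000,13.800] diag=32.205

A = translate([5.2, 3.7, -1.9]) cylinder(h=11.8, r=6.4) → bbox [-1.2,-2.7,-1.9] .. [11.6,10.1,9.9]
B = cube([8.2, 5.9, 3.9]) → bbox [0,0,0] .. [8.2,5.9,3.9]
lo = A.lo+B.lo = [-1.2+0, -2.7+0, -1.9+0] = [-1.200,-2.700,-1.900]
hi = A.hi+B.hi = [11.6+8.2, 10.1+5.9, 9.9+3.9] = [19.800,16.000,13.800]
diag = √(21²+18.7²+15.7²) = √1037.18 = 32.205


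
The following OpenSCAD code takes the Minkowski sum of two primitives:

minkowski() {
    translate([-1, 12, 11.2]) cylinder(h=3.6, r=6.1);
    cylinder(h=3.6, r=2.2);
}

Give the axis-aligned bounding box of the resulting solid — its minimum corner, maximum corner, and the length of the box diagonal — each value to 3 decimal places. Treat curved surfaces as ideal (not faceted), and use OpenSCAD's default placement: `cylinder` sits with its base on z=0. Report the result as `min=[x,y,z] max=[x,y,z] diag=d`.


A = translate([-1, 12, 11.2]) cylinder(h=3.6, r=6.1) → bbox [-7.1,5.9,11.2] .. [5.1,18.1,14.8]
B = cylinder(h=3.6, r=2.2) → bbox [-2.2,-2.2,0] .. [2.2,2.2,3.6]
lo = A.lo+B.lo = [-7.1-2.2, 5.9-2.2, 11.2+0] = [-9.300,3.700,11.200]
hi = A.hi+B.hi = [5.1+2.2, 18.1+2.2, 14.8+3.6] = [7.300,20.300,18.400]
diag = √(16.6²+16.6²+7.2²) = √602.96 = 24.555

min=[-9.300,3.700,11.200] max=[7.300,20.300,18.400] diag=24.555


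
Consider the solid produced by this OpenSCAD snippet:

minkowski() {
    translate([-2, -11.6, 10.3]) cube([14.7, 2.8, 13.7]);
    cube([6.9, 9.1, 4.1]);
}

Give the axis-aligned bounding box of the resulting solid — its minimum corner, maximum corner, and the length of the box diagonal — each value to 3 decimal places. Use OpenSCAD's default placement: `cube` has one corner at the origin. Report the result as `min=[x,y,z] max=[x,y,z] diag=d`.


A = translate([-2, -11.6, 10.3]) cube([14.7, 2.8, 13.7]) → bbox [-2,-11.6,10.3] .. [12.7,-8.8,24]
B = cube([6.9, 9.1, 4.1]) → bbox [0,0,0] .. [6.9,9.1,4.1]
lo = A.lo+B.lo = [-2+0, -11.6+0, 10.3+0] = [-2.000,-11.600,10.300]
hi = A.hi+B.hi = [12.7+6.9, -8.8+9.1, 24+4.1] = [19.600,0.300,28.100]
diag = √(21.6²+11.9²+17.8²) = √925.01 = 30.414

min=[-2.000,-11.600,10.300] max=[19.600,0.300,28.100] diag=30.414


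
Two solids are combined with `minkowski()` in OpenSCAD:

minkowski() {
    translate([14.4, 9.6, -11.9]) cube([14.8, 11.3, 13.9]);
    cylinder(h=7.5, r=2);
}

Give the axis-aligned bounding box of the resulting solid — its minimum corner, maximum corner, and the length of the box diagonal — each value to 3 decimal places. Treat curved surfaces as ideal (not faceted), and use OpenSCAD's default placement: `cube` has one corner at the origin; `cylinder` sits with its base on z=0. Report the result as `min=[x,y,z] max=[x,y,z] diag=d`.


min=[12.400,7.600,-11.900] max=[31.200,22.900,9.500] diag=32.334

A = translate([14.4, 9.6, -11.9]) cube([14.8, 11.3, 13.9]) → bbox [14.4,9.6,-11.9] .. [29.2,20.9,2]
B = cylinder(h=7.5, r=2) → bbox [-2,-2,0] .. [2,2,7.5]
lo = A.lo+B.lo = [14.4-2, 9.6-2, -11.9+0] = [12.400,7.600,-11.900]
hi = A.hi+B.hi = [29.2+2, 20.9+2, 2+7.5] = [31.200,22.900,9.500]
diag = √(18.8²+15.3²+21.4²) = √1045.49 = 32.334


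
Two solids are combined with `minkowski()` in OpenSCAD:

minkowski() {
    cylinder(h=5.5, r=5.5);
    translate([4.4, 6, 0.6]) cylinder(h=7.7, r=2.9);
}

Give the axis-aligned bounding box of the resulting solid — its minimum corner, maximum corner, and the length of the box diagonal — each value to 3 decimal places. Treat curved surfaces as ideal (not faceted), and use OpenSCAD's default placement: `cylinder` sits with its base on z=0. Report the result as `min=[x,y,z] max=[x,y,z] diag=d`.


A = translate([4.4, 6, 0.6]) cylinder(h=7.7, r=2.9) → bbox [1.5,3.1,0.6] .. [7.3,8.9,8.3]
B = cylinder(h=5.5, r=5.5) → bbox [-5.5,-5.5,0] .. [5.5,5.5,5.5]
lo = A.lo+B.lo = [1.5-5.5, 3.1-5.5, 0.6+0] = [-4.000,-2.400,0.600]
hi = A.hi+B.hi = [7.3+5.5, 8.9+5.5, 8.3+5.5] = [12.800,14.400,13.800]
diag = √(16.8²+16.8²+13.2²) = √738.72 = 27.179

min=[-4.000,-2.400,0.600] max=[12.800,14.400,13.800] diag=27.179


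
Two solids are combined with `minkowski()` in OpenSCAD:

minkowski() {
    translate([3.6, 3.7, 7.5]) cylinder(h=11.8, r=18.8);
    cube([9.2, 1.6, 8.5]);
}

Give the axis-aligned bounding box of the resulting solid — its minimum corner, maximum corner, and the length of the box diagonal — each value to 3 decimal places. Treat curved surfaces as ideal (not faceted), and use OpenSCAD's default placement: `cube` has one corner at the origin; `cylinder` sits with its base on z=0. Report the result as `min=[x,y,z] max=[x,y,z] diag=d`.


min=[-15.200,-15.100,7.500] max=[31.600,24.100,27.800] diag=64.335

A = translate([3.6, 3.7, 7.5]) cylinder(h=11.8, r=18.8) → bbox [-15.2,-15.1,7.5] .. [22.4,22.5,19.3]
B = cube([9.2, 1.6, 8.5]) → bbox [0,0,0] .. [9.2,1.6,8.5]
lo = A.lo+B.lo = [-15.2+0, -15.1+0, 7.5+0] = [-15.200,-15.100,7.500]
hi = A.hi+B.hi = [22.4+9.2, 22.5+1.6, 19.3+8.5] = [31.600,24.100,27.800]
diag = √(46.8²+39.2²+20.3²) = √4138.97 = 64.335


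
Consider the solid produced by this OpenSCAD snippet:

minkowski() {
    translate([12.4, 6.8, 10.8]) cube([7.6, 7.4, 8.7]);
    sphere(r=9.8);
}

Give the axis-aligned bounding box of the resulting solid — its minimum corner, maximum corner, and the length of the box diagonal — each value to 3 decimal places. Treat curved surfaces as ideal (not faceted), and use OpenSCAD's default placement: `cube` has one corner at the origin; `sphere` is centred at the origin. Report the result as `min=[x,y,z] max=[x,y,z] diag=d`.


A = translate([12.4, 6.8, 10.8]) cube([7.6, 7.4, 8.7]) → bbox [12.4,6.8,10.8] .. [20,14.2,19.5]
B = sphere(r=9.8) → bbox [-9.8,-9.8,-9.8] .. [9.8,9.8,9.8]
lo = A.lo+B.lo = [12.4-9.8, 6.8-9.8, 10.8-9.8] = [2.600,-3.000,1.000]
hi = A.hi+B.hi = [20+9.8, 14.2+9.8, 19.5+9.8] = [29.800,24.000,29.300]
diag = √(27.2²+27²+28.3²) = √2269.73 = 47.642

min=[2.600,-3.000,1.000] max=[29.800,24.000,29.300] diag=47.642


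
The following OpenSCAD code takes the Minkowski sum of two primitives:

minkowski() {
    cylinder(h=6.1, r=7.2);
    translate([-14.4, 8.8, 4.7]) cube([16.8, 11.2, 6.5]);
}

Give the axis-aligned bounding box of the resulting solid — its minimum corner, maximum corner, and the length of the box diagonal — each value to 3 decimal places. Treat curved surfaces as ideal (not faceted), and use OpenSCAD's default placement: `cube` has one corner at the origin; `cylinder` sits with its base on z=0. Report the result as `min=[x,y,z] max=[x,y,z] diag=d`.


A = translate([-14.4, 8.8, 4.7]) cube([16.8, 11.2, 6.5]) → bbox [-14.4,8.8,4.7] .. [2.4,20,11.2]
B = cylinder(h=6.1, r=7.2) → bbox [-7.2,-7.2,0] .. [7.2,7.2,6.1]
lo = A.lo+B.lo = [-14.4-7.2, 8.8-7.2, 4.7+0] = [-21.600,1.600,4.700]
hi = A.hi+B.hi = [2.4+7.2, 20+7.2, 11.2+6.1] = [9.600,27.200,17.300]
diag = √(31.2²+25.6²+12.6²) = √1787.56 = 42.280

min=[-21.600,1.600,4.700] max=[9.600,27.200,17.300] diag=42.280


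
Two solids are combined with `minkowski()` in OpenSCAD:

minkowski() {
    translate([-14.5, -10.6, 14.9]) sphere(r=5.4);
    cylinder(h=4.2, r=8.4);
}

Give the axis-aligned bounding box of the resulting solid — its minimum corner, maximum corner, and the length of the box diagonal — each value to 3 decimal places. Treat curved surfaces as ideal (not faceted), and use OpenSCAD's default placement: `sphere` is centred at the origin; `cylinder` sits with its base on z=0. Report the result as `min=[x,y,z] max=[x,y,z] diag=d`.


min=[-28.300,-24.400,9.500] max=[-0.700,3.200,24.500] diag=41.815

A = translate([-14.5, -10.6, 14.9]) sphere(r=5.4) → bbox [-19.9,-16,9.5] .. [-9.1,-5.2,20.3]
B = cylinder(h=4.2, r=8.4) → bbox [-8.4,-8.4,0] .. [8.4,8.4,4.2]
lo = A.lo+B.lo = [-19.9-8.4, -16-8.4, 9.5+0] = [-28.300,-24.400,9.500]
hi = A.hi+B.hi = [-9.1+8.4, -5.2+8.4, 20.3+4.2] = [-0.700,3.200,24.500]
diag = √(27.6²+27.6²+15²) = √1748.52 = 41.815


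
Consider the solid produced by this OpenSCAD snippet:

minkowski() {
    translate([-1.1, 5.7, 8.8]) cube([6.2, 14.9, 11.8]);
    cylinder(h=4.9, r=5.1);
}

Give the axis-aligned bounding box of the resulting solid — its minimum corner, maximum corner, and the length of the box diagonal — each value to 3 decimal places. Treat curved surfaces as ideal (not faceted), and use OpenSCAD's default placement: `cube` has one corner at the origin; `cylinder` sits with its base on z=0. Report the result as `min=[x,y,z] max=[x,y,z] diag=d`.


A = translate([-1.1, 5.7, 8.8]) cube([6.2, 14.9, 11.8]) → bbox [-1.1,5.7,8.8] .. [5.1,20.6,20.6]
B = cylinder(h=4.9, r=5.1) → bbox [-5.1,-5.1,0] .. [5.1,5.1,4.9]
lo = A.lo+B.lo = [-1.1-5.1, 5.7-5.1, 8.8+0] = [-6.200,0.600,8.800]
hi = A.hi+B.hi = [5.1+5.1, 20.6+5.1, 20.6+4.9] = [10.200,25.700,25.500]
diag = √(16.4²+25.1²+16.7²) = √1177.86 = 34.320

min=[-6.200,0.600,8.800] max=[10.200,25.700,25.500] diag=34.320
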